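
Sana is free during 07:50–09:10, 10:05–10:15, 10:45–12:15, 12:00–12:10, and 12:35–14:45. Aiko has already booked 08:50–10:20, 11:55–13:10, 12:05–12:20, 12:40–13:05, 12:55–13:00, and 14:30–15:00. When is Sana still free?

First set merges to 07:50–09:10, 10:05–10:15, 10:45–12:15, 12:35–14:45.
Second set merges to 08:50–10:20, 11:55–13:10, 14:30–15:00.
07:50–09:10 minus B → 07:50–08:50.
10:05–10:15: fully covered by B → removed.
10:45–12:15 minus B → 10:45–11:55.
12:35–14:45 minus B → 13:10–14:30.

07:50–08:50, 10:45–11:55, 13:10–14:30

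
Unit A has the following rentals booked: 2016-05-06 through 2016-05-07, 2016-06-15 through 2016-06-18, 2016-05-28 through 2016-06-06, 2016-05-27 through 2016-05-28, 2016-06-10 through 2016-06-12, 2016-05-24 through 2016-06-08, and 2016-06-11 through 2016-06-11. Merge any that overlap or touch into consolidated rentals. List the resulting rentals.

Sort by start: 2016-05-06 through 2016-05-07, 2016-05-24 through 2016-06-08, 2016-05-27 through 2016-05-28, 2016-05-28 through 2016-06-06, 2016-06-10 through 2016-06-12, 2016-06-11 through 2016-06-11, 2016-06-15 through 2016-06-18.
2016-05-24 through 2016-06-08 is disjoint → start new block.
2016-05-27 through 2016-05-28 overlaps/touches 2016-05-24 through 2016-06-08 → extend to 2016-05-24 through 2016-06-08.
2016-05-28 through 2016-06-06 overlaps/touches 2016-05-24 through 2016-06-08 → extend to 2016-05-24 through 2016-06-08.
2016-06-10 through 2016-06-12 is disjoint → start new block.
2016-06-11 through 2016-06-11 overlaps/touches 2016-06-10 through 2016-06-12 → extend to 2016-06-10 through 2016-06-12.
2016-06-15 through 2016-06-18 is disjoint → start new block.

2016-05-06 through 2016-05-07, 2016-05-24 through 2016-06-08, 2016-06-10 through 2016-06-12, 2016-06-15 through 2016-06-18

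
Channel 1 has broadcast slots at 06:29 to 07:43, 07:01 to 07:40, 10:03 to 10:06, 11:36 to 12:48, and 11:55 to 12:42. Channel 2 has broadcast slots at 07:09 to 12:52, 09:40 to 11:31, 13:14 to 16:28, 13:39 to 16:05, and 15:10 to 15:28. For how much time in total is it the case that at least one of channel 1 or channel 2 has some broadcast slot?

9 h 37 min

A, merged: 06:29–07:43, 10:03–10:06, 11:36–12:48.
B, merged: 07:09–12:52, 13:14–16:28.
A ∪ B = 06:29–12:52, 13:14–16:28.
Total: 6 h 23 min + 3 h 14 min = 9 h 37 min.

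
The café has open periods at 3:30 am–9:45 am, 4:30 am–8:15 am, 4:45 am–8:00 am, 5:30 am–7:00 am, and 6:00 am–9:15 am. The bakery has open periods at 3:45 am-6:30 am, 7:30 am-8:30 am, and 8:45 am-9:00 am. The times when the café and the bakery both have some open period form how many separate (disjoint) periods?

First set merges to 3:30 am-9:45 am.
A ∩ B = 3:45 am-6:30 am, 7:30 am-8:30 am, 8:45 am-9:00 am.
That is 3 disjoint pieces.

3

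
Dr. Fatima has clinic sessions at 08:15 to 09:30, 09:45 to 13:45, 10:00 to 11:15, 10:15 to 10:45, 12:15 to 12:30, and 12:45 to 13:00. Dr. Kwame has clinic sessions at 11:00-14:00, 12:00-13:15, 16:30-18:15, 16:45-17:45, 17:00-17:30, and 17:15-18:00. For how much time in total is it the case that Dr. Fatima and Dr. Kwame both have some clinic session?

2 h 45 min

Merge the first list: 08:15-09:30, 09:45-13:45.
Merge the second list: 11:00-14:00, 16:30-18:15.
A ∩ B = 11:00-13:45.
Total: 2 h 45 min.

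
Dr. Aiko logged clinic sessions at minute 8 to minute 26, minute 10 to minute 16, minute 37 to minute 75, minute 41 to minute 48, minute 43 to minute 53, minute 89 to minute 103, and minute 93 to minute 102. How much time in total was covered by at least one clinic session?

Merged: minute 8 to minute 26, minute 37 to minute 75, minute 89 to minute 103.
Lengths: 18 minutes + 38 minutes + 14 minutes = 70 minutes.

70 minutes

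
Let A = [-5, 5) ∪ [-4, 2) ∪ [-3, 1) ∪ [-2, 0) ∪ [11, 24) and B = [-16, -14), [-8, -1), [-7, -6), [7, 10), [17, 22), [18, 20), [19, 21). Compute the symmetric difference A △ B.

A, merged: [-5, 5), [11, 24).
B, merged: [-16, -14), [-8, -1), [7, 10), [17, 22).
Only in the first: [-1, 5), [11, 17), [22, 24).
Only in the second: [-16, -14), [-8, -5), [7, 10).
Together these are the periods covered by exactly one.

[-16, -14) ∪ [-8, -5) ∪ [-1, 5) ∪ [7, 10) ∪ [11, 17) ∪ [22, 24)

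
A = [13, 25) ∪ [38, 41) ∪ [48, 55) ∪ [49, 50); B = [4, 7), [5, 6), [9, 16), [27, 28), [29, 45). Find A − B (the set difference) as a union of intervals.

Merge the first list: [13, 25), [38, 41), [48, 55).
Merge the second list: [4, 7), [9, 16), [27, 28), [29, 45).
[13, 25) \ B = [16, 25).
[38, 41): entirely removed.
[48, 55): nothing removed.

[16, 25) ∪ [48, 55)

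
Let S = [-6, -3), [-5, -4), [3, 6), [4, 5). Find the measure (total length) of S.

6

Merged: [-6, -3), [3, 6).
Lengths: 3 + 3 = 6.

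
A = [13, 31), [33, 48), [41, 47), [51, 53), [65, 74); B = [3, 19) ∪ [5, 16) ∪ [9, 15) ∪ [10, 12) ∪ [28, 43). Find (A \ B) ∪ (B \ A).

Merge the first list: [13, 31), [33, 48), [51, 53), [65, 74).
Merge the second list: [3, 19), [28, 43).
Only in the first: [19, 28), [43, 48), [51, 53), [65, 74).
Only in the second: [3, 13), [31, 33).
Together these are the periods covered by exactly one.

[3, 13) ∪ [19, 28) ∪ [31, 33) ∪ [43, 48) ∪ [51, 53) ∪ [65, 74)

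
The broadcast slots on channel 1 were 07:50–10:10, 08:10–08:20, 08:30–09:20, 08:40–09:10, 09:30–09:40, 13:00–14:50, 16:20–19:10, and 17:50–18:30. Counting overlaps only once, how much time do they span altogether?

7 h

Merged: 07:50–10:10, 13:00–14:50, 16:20–19:10.
Lengths: 2 h 20 min + 1 h 50 min + 2 h 50 min = 7 h.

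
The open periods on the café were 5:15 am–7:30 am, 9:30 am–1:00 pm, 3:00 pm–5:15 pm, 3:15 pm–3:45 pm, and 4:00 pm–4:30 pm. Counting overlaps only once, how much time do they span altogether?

8 h

Merged: 5:15 am-7:30 am, 9:30 am-1:00 pm, 3:00 pm-5:15 pm.
Lengths: 2 h 15 min + 3 h 30 min + 2 h 15 min = 8 h.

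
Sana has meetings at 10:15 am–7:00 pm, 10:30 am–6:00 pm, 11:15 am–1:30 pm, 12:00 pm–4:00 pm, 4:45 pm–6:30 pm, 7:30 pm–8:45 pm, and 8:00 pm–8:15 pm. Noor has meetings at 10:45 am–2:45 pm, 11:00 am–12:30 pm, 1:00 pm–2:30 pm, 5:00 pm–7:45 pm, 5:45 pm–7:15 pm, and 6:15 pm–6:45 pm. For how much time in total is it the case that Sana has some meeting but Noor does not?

3 h 45 min

Merge the first list: 10:15 am–7:00 pm, 7:30 pm–8:45 pm.
Merge the second list: 10:45 am–2:45 pm, 5:00 pm–7:45 pm.
A \ B = 10:15 am–10:45 am, 2:45 pm–5:00 pm, 7:45 pm–8:45 pm.
Total: 30 min + 2 h 15 min + 1 h = 3 h 45 min.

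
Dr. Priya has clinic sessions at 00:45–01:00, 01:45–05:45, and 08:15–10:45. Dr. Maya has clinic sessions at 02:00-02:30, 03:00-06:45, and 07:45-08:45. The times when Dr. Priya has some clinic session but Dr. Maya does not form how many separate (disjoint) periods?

4

A \ B = 00:45–01:00, 01:45–02:00, 02:30–03:00, 08:45–10:45.
That is 4 disjoint pieces.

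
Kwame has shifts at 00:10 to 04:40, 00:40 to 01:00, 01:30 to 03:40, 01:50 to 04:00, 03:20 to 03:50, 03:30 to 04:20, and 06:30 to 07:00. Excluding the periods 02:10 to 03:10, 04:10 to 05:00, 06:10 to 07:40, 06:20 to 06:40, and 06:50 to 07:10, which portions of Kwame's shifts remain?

A, merged: 00:10–04:40, 06:30–07:00.
B, merged: 02:10–03:10, 04:10–05:00, 06:10–07:40.
00:10–04:40 with B removed leaves 00:10–02:10, 03:10–04:10.
06:30–07:00 lies entirely inside B → drops out.

00:10–02:10, 03:10–04:10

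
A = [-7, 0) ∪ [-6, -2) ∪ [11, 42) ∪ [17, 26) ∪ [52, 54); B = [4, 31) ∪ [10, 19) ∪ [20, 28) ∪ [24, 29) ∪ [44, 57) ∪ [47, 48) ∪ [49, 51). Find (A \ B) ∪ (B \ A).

[-7, 0) ∪ [4, 11) ∪ [31, 42) ∪ [44, 52) ∪ [54, 57)

First set merges to [-7, 0), [11, 42), [52, 54).
Second set merges to [4, 31), [44, 57).
A but not B: [-7, 0), [31, 42).
B but not A: [4, 11), [44, 52), [54, 57).
Combining gives A △ B.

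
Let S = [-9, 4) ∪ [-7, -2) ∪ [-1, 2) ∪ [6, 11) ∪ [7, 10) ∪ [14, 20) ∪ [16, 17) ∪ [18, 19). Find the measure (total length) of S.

Merged: [-9, 4), [6, 11), [14, 20).
Lengths: 13 + 5 + 6 = 24.

24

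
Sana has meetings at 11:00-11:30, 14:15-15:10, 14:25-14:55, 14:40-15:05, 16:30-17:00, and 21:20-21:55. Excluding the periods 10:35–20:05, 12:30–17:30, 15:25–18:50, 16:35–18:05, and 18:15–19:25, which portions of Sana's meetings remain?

21:20-21:55

Merge the first list: 11:00-11:30, 14:15-15:10, 16:30-17:00, 21:20-21:55.
Merge the second list: 10:35-20:05.
11:00-11:30 lies entirely inside B → drops out.
14:15-15:10 lies entirely inside B → drops out.
16:30-17:00 lies entirely inside B → drops out.
21:20-21:55 is untouched.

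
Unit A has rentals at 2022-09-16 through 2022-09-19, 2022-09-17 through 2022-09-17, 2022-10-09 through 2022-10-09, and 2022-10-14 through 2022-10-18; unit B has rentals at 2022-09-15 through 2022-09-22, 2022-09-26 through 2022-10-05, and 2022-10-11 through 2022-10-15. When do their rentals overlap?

First set merges to 2022-09-16 through 2022-09-19, 2022-10-09 through 2022-10-09, 2022-10-14 through 2022-10-18.
2022-09-16 through 2022-09-19 ∩ B → 2022-09-16 through 2022-09-19.
2022-10-09 through 2022-10-09 meets no B interval.
2022-10-14 through 2022-10-18 ∩ B → 2022-10-14 through 2022-10-15.

2022-09-16 through 2022-09-19, 2022-10-14 through 2022-10-15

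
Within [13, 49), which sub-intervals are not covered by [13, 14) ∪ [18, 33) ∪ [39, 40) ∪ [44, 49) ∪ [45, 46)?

Covered (merged): [13, 14), [18, 33), [39, 40), [44, 49).
Gaps within [13, 49): [14, 18), [33, 39), [40, 44).

[14, 18) ∪ [33, 39) ∪ [40, 44)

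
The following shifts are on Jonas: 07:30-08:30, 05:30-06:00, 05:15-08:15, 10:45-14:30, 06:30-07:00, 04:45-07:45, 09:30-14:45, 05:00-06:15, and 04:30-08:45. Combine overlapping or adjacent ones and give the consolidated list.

Sort by start: 04:30–08:45, 04:45–07:45, 05:00–06:15, 05:15–08:15, 05:30–06:00, 06:30–07:00, 07:30–08:30, 09:30–14:45, 10:45–14:30.
04:45–07:45 overlaps/touches 04:30–08:45 → extend to 04:30–08:45.
05:00–06:15 overlaps/touches 04:30–08:45 → extend to 04:30–08:45.
05:15–08:15 overlaps/touches 04:30–08:45 → extend to 04:30–08:45.
05:30–06:00 overlaps/touches 04:30–08:45 → extend to 04:30–08:45.
06:30–07:00 overlaps/touches 04:30–08:45 → extend to 04:30–08:45.
07:30–08:30 overlaps/touches 04:30–08:45 → extend to 04:30–08:45.
09:30–14:45 is disjoint → start new block.
10:45–14:30 overlaps/touches 09:30–14:45 → extend to 09:30–14:45.

04:30–08:45, 09:30–14:45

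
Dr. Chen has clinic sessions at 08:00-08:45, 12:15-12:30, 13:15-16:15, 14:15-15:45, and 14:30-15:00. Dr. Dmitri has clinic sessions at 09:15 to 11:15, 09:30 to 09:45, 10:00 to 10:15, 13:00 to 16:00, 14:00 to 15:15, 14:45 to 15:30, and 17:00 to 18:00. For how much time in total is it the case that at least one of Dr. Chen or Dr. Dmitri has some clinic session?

A, merged: 08:00–08:45, 12:15–12:30, 13:15–16:15.
B, merged: 09:15–11:15, 13:00–16:00, 17:00–18:00.
A ∪ B = 08:00–08:45, 09:15–11:15, 12:15–12:30, 13:00–16:15, 17:00–18:00.
Total: 45 min + 2 h + 15 min + 3 h 15 min + 1 h = 7 h 15 min.

7 h 15 min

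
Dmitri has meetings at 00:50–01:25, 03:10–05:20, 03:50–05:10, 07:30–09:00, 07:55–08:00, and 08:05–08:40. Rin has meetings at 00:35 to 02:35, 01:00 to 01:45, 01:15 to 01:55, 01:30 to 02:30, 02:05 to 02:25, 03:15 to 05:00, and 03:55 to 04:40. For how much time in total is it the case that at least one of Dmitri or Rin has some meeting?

5 h 40 min

Merge the first list: 00:50–01:25, 03:10–05:20, 07:30–09:00.
Merge the second list: 00:35–02:35, 03:15–05:00.
A ∪ B = 00:35–02:35, 03:10–05:20, 07:30–09:00.
Total: 2 h + 2 h 10 min + 1 h 30 min = 5 h 40 min.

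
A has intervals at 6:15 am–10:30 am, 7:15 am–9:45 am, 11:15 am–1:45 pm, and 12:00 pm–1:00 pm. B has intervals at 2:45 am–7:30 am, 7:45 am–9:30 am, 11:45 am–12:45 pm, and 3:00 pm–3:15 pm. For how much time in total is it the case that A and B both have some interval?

Merge the first list: 6:15 am–10:30 am, 11:15 am–1:45 pm.
A ∩ B = 6:15 am–7:30 am, 7:45 am–9:30 am, 11:45 am–12:45 pm.
Total: 1 h 15 min + 1 h 45 min + 1 h = 4 h.

4 h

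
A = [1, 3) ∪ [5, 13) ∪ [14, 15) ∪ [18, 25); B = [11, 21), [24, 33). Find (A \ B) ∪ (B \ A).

A \ B = [1, 3), [5, 11), [21, 24).
B \ A = [13, 14), [15, 18), [25, 33).
Union of the two gives the symmetric difference.

[1, 3) ∪ [5, 11) ∪ [13, 14) ∪ [15, 18) ∪ [21, 24) ∪ [25, 33)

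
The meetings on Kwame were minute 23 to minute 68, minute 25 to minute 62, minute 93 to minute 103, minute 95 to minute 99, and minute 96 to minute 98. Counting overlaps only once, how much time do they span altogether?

Merged: minute 23 to minute 68, minute 93 to minute 103.
Lengths: 45 minutes + 10 minutes = 55 minutes.

55 minutes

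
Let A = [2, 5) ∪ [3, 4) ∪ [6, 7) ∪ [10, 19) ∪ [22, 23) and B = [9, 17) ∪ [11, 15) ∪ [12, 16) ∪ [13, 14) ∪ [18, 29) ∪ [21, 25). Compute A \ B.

First set merges to [2, 5), [6, 7), [10, 19), [22, 23).
Second set merges to [9, 17), [18, 29).
[2, 5) is untouched.
[6, 7) is untouched.
[10, 19) with B removed leaves [17, 18).
[22, 23) lies entirely inside B → drops out.

[2, 5) ∪ [6, 7) ∪ [17, 18)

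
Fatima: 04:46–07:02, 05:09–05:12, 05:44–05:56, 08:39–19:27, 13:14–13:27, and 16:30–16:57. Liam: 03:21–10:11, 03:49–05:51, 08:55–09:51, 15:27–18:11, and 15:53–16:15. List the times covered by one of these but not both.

First set merges to 04:46-07:02, 08:39-19:27.
Second set merges to 03:21-10:11, 15:27-18:11.
A but not B: 10:11-15:27, 18:11-19:27.
B but not A: 03:21-04:46, 07:02-08:39.
Combining gives A △ B.

03:21-04:46, 07:02-08:39, 10:11-15:27, 18:11-19:27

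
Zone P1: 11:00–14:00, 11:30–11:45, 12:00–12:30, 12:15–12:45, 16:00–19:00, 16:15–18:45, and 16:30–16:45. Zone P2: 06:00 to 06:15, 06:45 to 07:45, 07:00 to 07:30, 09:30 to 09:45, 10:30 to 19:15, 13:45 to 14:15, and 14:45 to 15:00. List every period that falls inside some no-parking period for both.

11:00–14:00, 16:00–19:00

First set merges to 11:00–14:00, 16:00–19:00.
Second set merges to 06:00–06:15, 06:45–07:45, 09:30–09:45, 10:30–19:15.
11:00–14:00 overlaps B on 11:00–14:00.
16:00–19:00 overlaps B on 16:00–19:00.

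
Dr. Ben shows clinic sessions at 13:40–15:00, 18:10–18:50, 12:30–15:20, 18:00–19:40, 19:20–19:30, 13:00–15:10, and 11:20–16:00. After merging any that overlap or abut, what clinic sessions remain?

11:20–16:00, 18:00–19:40

Sort by start: 11:20–16:00, 12:30–15:20, 13:00–15:10, 13:40–15:00, 18:00–19:40, 18:10–18:50, 19:20–19:30.
12:30–15:20 overlaps/touches 11:20–16:00 → extend to 11:20–16:00.
13:00–15:10 overlaps/touches 11:20–16:00 → extend to 11:20–16:00.
13:40–15:00 overlaps/touches 11:20–16:00 → extend to 11:20–16:00.
18:00–19:40 is disjoint → start new block.
18:10–18:50 overlaps/touches 18:00–19:40 → extend to 18:00–19:40.
19:20–19:30 overlaps/touches 18:00–19:40 → extend to 18:00–19:40.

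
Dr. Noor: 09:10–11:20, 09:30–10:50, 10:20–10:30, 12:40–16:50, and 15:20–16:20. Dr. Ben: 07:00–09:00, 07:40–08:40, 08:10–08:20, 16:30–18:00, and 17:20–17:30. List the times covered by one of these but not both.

07:00–09:00, 09:10–11:20, 12:40–16:30, 16:50–18:00

First set merges to 09:10–11:20, 12:40–16:50.
Second set merges to 07:00–09:00, 16:30–18:00.
A but not B: 09:10–11:20, 12:40–16:30.
B but not A: 07:00–09:00, 16:50–18:00.
Combining gives A △ B.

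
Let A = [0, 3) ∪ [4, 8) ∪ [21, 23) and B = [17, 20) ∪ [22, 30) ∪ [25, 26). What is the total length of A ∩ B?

Second set merges to [17, 20), [22, 30).
A ∩ B = [22, 23).
Total: 1.

1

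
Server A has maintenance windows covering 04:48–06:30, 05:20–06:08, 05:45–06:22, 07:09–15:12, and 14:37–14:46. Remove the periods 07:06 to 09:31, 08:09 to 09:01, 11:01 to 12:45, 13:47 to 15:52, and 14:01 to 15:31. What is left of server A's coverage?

04:48–06:30, 09:31–11:01, 12:45–13:47

First set merges to 04:48–06:30, 07:09–15:12.
Second set merges to 07:06–09:31, 11:01–12:45, 13:47–15:52.
04:48–06:30: no B overlap → unchanged.
07:09–15:12 minus B → 09:31–11:01, 12:45–13:47.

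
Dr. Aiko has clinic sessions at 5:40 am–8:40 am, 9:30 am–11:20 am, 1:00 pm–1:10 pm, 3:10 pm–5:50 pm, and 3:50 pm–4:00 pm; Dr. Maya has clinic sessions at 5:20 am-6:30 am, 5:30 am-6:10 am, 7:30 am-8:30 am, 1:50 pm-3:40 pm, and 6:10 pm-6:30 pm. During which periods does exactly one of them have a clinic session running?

5:20 am-5:40 am, 6:30 am-7:30 am, 8:30 am-8:40 am, 9:30 am-11:20 am, 1:00 pm-1:10 pm, 1:50 pm-3:10 pm, 3:40 pm-5:50 pm, 6:10 pm-6:30 pm

First set merges to 5:40 am-8:40 am, 9:30 am-11:20 am, 1:00 pm-1:10 pm, 3:10 pm-5:50 pm.
Second set merges to 5:20 am-6:30 am, 7:30 am-8:30 am, 1:50 pm-3:40 pm, 6:10 pm-6:30 pm.
Only in the first: 6:30 am-7:30 am, 8:30 am-8:40 am, 9:30 am-11:20 am, 1:00 pm-1:10 pm, 3:40 pm-5:50 pm.
Only in the second: 5:20 am-5:40 am, 1:50 pm-3:10 pm, 6:10 pm-6:30 pm.
Together these are the periods covered by exactly one.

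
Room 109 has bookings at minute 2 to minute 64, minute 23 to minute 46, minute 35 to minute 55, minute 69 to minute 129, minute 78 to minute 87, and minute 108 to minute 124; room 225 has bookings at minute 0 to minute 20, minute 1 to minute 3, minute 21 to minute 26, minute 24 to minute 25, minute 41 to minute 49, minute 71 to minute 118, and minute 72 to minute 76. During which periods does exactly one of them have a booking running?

minute 0 to minute 2, minute 20 to minute 21, minute 26 to minute 41, minute 49 to minute 64, minute 69 to minute 71, minute 118 to minute 129

Merge the first list: minute 2 to minute 64, minute 69 to minute 129.
Merge the second list: minute 0 to minute 20, minute 21 to minute 26, minute 41 to minute 49, minute 71 to minute 118.
Only in the first: minute 20 to minute 21, minute 26 to minute 41, minute 49 to minute 64, minute 69 to minute 71, minute 118 to minute 129.
Only in the second: minute 0 to minute 2.
Together these are the periods covered by exactly one.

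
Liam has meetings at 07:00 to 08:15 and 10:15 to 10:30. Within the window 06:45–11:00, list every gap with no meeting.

06:45–07:00, 08:15–10:15, 10:30–11:00

Covered (merged): 07:00–08:15, 10:15–10:30.
Uncovered inside 06:45–11:00: 06:45–07:00, 08:15–10:15, 10:30–11:00.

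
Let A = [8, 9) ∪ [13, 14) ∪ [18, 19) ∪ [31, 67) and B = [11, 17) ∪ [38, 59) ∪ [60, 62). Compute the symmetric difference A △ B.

A \ B = [8, 9), [18, 19), [31, 38), [59, 60), [62, 67).
B \ A = [11, 13), [14, 17).
Union of the two gives the symmetric difference.

[8, 9) ∪ [11, 13) ∪ [14, 17) ∪ [18, 19) ∪ [31, 38) ∪ [59, 60) ∪ [62, 67)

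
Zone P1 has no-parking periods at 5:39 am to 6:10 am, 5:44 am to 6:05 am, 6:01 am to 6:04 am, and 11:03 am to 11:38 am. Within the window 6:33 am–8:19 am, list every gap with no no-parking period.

After merging, the occupied span is 5:39 am–6:10 am, 11:03 am–11:38 am.
Gaps within 6:33 am–8:19 am: 6:33 am–8:19 am.

6:33 am–8:19 am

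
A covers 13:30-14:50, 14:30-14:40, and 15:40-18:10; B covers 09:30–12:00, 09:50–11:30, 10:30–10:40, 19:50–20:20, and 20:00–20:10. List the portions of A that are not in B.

First set merges to 13:30-14:50, 15:40-18:10.
Second set merges to 09:30-12:00, 19:50-20:20.
13:30-14:50: no B overlap → unchanged.
15:40-18:10: no B overlap → unchanged.

13:30-14:50, 15:40-18:10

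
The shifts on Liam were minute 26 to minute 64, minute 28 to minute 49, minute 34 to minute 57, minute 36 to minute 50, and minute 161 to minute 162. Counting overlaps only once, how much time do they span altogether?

Merged: minute 26 to minute 64, minute 161 to minute 162.
Lengths: 38 minutes + 1 minute = 39 minutes.

39 minutes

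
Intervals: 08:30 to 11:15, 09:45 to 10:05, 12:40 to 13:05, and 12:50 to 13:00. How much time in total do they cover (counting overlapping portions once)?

Merged: 08:30–11:15, 12:40–13:05.
Lengths: 2 h 45 min + 25 min = 3 h 10 min.

3 h 10 min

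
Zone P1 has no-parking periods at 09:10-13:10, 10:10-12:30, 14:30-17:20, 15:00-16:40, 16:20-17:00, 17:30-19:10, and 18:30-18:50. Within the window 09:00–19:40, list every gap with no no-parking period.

The merged coverage is 09:10–13:10, 14:30–17:20, 17:30–19:10.
Complement within 09:00–19:40: 09:00–09:10, 13:10–14:30, 17:20–17:30, 19:10–19:40.

09:00–09:10, 13:10–14:30, 17:20–17:30, 19:10–19:40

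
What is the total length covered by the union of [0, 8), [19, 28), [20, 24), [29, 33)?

21

Merged: [0, 8), [19, 28), [29, 33).
Lengths: 8 + 9 + 4 = 21.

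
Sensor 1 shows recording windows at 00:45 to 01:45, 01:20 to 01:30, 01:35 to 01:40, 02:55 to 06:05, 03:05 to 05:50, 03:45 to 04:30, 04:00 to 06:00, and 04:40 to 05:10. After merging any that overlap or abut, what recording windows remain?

00:45–01:45, 02:55–06:05

01:20–01:30 overlaps/touches 00:45–01:45 → extend to 00:45–01:45.
01:35–01:40 overlaps/touches 00:45–01:45 → extend to 00:45–01:45.
02:55–06:05 is disjoint → start new block.
03:05–05:50 overlaps/touches 02:55–06:05 → extend to 02:55–06:05.
03:45–04:30 overlaps/touches 02:55–06:05 → extend to 02:55–06:05.
04:00–06:00 overlaps/touches 02:55–06:05 → extend to 02:55–06:05.
04:40–05:10 overlaps/touches 02:55–06:05 → extend to 02:55–06:05.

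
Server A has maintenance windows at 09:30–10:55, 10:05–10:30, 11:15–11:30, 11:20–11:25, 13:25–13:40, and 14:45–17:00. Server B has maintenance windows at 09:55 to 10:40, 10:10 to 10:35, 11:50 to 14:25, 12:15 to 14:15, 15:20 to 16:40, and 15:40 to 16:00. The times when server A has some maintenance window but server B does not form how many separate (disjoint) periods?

First set merges to 09:30–10:55, 11:15–11:30, 13:25–13:40, 14:45–17:00.
Second set merges to 09:55–10:40, 11:50–14:25, 15:20–16:40.
A \ B = 09:30–09:55, 10:40–10:55, 11:15–11:30, 14:45–15:20, 16:40–17:00.
That is 5 disjoint pieces.

5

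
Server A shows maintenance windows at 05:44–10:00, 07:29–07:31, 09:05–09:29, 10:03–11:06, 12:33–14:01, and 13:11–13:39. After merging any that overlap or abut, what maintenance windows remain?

05:44–10:00, 10:03–11:06, 12:33–14:01

07:29–07:31 overlaps/touches 05:44–10:00 → extend to 05:44–10:00.
09:05–09:29 overlaps/touches 05:44–10:00 → extend to 05:44–10:00.
10:03–11:06 is disjoint → start new block.
12:33–14:01 is disjoint → start new block.
13:11–13:39 overlaps/touches 12:33–14:01 → extend to 12:33–14:01.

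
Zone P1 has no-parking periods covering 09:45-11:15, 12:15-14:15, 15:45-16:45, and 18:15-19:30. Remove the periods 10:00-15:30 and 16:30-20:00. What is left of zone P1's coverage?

09:45-11:15 with B removed leaves 09:45-10:00.
12:15-14:15 lies entirely inside B → drops out.
15:45-16:45 with B removed leaves 15:45-16:30.
18:15-19:30 lies entirely inside B → drops out.

09:45-10:00, 15:45-16:30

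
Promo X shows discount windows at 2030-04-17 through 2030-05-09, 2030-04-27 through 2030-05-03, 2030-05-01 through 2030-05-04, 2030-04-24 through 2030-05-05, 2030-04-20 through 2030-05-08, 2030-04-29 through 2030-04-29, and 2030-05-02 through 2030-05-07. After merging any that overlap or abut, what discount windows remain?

Sort by start: 2030-04-17 through 2030-05-09, 2030-04-20 through 2030-05-08, 2030-04-24 through 2030-05-05, 2030-04-27 through 2030-05-03, 2030-04-29 through 2030-04-29, 2030-05-01 through 2030-05-04, 2030-05-02 through 2030-05-07.
2030-04-20 through 2030-05-08 overlaps/touches 2030-04-17 through 2030-05-09 → extend to 2030-04-17 through 2030-05-09.
2030-04-24 through 2030-05-05 overlaps/touches 2030-04-17 through 2030-05-09 → extend to 2030-04-17 through 2030-05-09.
2030-04-27 through 2030-05-03 overlaps/touches 2030-04-17 through 2030-05-09 → extend to 2030-04-17 through 2030-05-09.
2030-04-29 through 2030-04-29 overlaps/touches 2030-04-17 through 2030-05-09 → extend to 2030-04-17 through 2030-05-09.
2030-05-01 through 2030-05-04 overlaps/touches 2030-04-17 through 2030-05-09 → extend to 2030-04-17 through 2030-05-09.
2030-05-02 through 2030-05-07 overlaps/touches 2030-04-17 through 2030-05-09 → extend to 2030-04-17 through 2030-05-09.

2030-04-17 through 2030-05-09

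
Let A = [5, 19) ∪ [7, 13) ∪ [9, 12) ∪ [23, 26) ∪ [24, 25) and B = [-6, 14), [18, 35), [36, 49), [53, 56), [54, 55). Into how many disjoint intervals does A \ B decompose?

A, merged: [5, 19), [23, 26).
B, merged: [-6, 14), [18, 35), [36, 49), [53, 56).
A \ B = [14, 18).
That is 1 disjoint piece.

1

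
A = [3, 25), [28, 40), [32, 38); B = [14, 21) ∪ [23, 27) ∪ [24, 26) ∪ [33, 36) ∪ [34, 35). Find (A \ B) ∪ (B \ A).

[3, 14) ∪ [21, 23) ∪ [25, 27) ∪ [28, 33) ∪ [36, 40)

A, merged: [3, 25), [28, 40).
B, merged: [14, 21), [23, 27), [33, 36).
A but not B: [3, 14), [21, 23), [28, 33), [36, 40).
B but not A: [25, 27).
Combining gives A △ B.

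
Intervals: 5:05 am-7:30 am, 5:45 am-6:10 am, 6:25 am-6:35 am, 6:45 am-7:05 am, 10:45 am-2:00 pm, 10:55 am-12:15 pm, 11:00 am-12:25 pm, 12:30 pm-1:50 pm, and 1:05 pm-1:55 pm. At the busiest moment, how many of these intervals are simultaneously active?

Walk the sorted start/end points keeping a running depth.
The depth first hits 3 at 11:00 am.

3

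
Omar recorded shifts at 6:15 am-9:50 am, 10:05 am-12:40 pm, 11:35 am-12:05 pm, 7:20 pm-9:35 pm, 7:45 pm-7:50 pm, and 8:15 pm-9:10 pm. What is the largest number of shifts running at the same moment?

At 11:35 am, 2 of the intervals are simultaneously active.
No point has more.

2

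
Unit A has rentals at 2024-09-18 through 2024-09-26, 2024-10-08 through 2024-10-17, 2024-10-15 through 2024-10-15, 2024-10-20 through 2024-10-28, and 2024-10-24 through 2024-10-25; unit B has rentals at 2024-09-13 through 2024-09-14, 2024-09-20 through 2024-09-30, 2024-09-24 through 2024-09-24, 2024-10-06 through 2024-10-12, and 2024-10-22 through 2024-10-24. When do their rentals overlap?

2024-09-20 through 2024-09-26, 2024-10-08 through 2024-10-12, 2024-10-22 through 2024-10-24

First set merges to 2024-09-18 through 2024-09-26, 2024-10-08 through 2024-10-17, 2024-10-20 through 2024-10-28.
Second set merges to 2024-09-13 through 2024-09-14, 2024-09-20 through 2024-09-30, 2024-10-06 through 2024-10-12, 2024-10-22 through 2024-10-24.
2024-09-18 through 2024-09-26 ∩ B → 2024-09-20 through 2024-09-26.
2024-10-08 through 2024-10-17 ∩ B → 2024-10-08 through 2024-10-12.
2024-10-20 through 2024-10-28 ∩ B → 2024-10-22 through 2024-10-24.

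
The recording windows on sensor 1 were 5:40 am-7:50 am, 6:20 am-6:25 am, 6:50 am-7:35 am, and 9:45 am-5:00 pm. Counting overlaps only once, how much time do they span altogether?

Merged: 5:40 am–7:50 am, 9:45 am–5:00 pm.
Lengths: 2 h 10 min + 7 h 15 min = 9 h 25 min.

9 h 25 min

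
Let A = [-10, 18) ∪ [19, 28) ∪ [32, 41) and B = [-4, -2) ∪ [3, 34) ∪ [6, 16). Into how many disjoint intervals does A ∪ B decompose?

Merge the second list: [-4, -2), [3, 34).
A ∪ B = [-10, 41).
That is 1 disjoint piece.

1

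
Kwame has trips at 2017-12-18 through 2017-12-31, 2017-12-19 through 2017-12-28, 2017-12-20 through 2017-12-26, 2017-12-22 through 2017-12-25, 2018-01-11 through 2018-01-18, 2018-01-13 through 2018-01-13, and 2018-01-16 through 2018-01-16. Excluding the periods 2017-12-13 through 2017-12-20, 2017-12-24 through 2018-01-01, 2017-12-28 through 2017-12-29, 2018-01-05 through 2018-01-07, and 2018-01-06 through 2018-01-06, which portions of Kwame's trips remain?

Merge the first list: 2017-12-18 through 2017-12-31, 2018-01-11 through 2018-01-18.
Merge the second list: 2017-12-13 through 2017-12-20, 2017-12-24 through 2018-01-01, 2018-01-05 through 2018-01-07.
2017-12-18 through 2017-12-31 minus B → 2017-12-21 through 2017-12-23.
2018-01-11 through 2018-01-18: no B overlap → unchanged.

2017-12-21 through 2017-12-23, 2018-01-11 through 2018-01-18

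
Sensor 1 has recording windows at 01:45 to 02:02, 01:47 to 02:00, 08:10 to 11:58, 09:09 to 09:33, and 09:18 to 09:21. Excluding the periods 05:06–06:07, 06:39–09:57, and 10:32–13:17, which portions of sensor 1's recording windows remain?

01:45-02:02, 09:57-10:32

Merge the first list: 01:45-02:02, 08:10-11:58.
01:45-02:02: no B overlap → unchanged.
08:10-11:58 minus B → 09:57-10:32.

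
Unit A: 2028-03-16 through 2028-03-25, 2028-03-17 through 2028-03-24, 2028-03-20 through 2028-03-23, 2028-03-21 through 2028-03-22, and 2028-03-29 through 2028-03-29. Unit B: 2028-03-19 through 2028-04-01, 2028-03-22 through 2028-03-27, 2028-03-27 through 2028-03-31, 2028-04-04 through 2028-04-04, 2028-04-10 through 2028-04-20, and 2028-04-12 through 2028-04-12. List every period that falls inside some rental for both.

2028-03-19 through 2028-03-25, 2028-03-29 through 2028-03-29

Merge the first list: 2028-03-16 through 2028-03-25, 2028-03-29 through 2028-03-29.
Merge the second list: 2028-03-19 through 2028-04-01, 2028-04-04 through 2028-04-04, 2028-04-10 through 2028-04-20.
2028-03-16 through 2028-03-25 meets the second set on 2028-03-19 through 2028-03-25.
2028-03-29 through 2028-03-29 meets the second set on 2028-03-29 through 2028-03-29.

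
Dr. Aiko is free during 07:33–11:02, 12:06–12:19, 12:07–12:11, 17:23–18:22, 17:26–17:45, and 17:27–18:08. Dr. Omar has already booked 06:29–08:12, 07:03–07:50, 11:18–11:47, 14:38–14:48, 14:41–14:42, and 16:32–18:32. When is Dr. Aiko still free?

First set merges to 07:33-11:02, 12:06-12:19, 17:23-18:22.
Second set merges to 06:29-08:12, 11:18-11:47, 14:38-14:48, 16:32-18:32.
07:33-11:02 \ B = 08:12-11:02.
12:06-12:19: nothing removed.
17:23-18:22: entirely removed.

08:12-11:02, 12:06-12:19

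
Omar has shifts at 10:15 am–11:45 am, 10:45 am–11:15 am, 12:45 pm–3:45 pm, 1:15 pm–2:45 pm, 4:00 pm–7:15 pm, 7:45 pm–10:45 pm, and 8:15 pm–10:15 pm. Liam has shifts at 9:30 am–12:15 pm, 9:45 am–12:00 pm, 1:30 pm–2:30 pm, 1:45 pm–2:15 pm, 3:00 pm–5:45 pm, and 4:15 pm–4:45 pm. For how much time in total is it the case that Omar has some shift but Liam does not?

5 h 45 min

First set merges to 10:15 am-11:45 am, 12:45 pm-3:45 pm, 4:00 pm-7:15 pm, 7:45 pm-10:45 pm.
Second set merges to 9:30 am-12:15 pm, 1:30 pm-2:30 pm, 3:00 pm-5:45 pm.
A \ B = 12:45 pm-1:30 pm, 2:30 pm-3:00 pm, 5:45 pm-7:15 pm, 7:45 pm-10:45 pm.
Total: 45 min + 30 min + 1 h 30 min + 3 h = 5 h 45 min.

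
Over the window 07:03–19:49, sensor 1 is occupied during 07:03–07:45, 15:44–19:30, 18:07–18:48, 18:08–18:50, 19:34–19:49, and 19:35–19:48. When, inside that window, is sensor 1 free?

After merging, the occupied span is 07:03–07:45, 15:44–19:30, 19:34–19:49.
Complement within 07:03–19:49: 07:45–15:44, 19:30–19:34.

07:45–15:44, 19:30–19:34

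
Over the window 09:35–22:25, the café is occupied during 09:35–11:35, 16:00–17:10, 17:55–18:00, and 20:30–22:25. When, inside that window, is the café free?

After merging, the occupied span is 09:35-11:35, 16:00-17:10, 17:55-18:00, 20:30-22:25.
Complement within 09:35-22:25: 11:35-16:00, 17:10-17:55, 18:00-20:30.

11:35-16:00, 17:10-17:55, 18:00-20:30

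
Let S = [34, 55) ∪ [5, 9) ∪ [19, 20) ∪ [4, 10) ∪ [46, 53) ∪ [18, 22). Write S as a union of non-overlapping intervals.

Sort by start: [4, 10), [5, 9), [18, 22), [19, 20), [34, 55), [46, 53).
[5, 9) overlaps/touches [4, 10) → extend to [4, 10).
[18, 22) is disjoint → start new block.
[19, 20) overlaps/touches [18, 22) → extend to [18, 22).
[34, 55) is disjoint → start new block.
[46, 53) overlaps/touches [34, 55) → extend to [34, 55).

[4, 10) ∪ [18, 22) ∪ [34, 55)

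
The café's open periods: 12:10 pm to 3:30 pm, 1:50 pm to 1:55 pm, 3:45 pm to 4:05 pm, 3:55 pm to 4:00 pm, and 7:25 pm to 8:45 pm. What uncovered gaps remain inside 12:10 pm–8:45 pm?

3:30 pm–3:45 pm, 4:05 pm–7:25 pm

After merging, the occupied span is 12:10 pm–3:30 pm, 3:45 pm–4:05 pm, 7:25 pm–8:45 pm.
Gaps within 12:10 pm–8:45 pm: 3:30 pm–3:45 pm, 4:05 pm–7:25 pm.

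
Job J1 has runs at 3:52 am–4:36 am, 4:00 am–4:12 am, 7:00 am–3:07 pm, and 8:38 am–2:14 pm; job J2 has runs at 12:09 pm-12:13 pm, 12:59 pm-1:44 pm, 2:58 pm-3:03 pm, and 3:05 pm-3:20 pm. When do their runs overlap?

12:09 pm–12:13 pm, 12:59 pm–1:44 pm, 2:58 pm–3:03 pm, 3:05 pm–3:07 pm

Merge the first list: 3:52 am–4:36 am, 7:00 am–3:07 pm.
3:52 am–4:36 am falls entirely outside B.
7:00 am–3:07 pm overlaps B on 12:09 pm–12:13 pm, 12:59 pm–1:44 pm, 2:58 pm–3:03 pm, 3:05 pm–3:07 pm.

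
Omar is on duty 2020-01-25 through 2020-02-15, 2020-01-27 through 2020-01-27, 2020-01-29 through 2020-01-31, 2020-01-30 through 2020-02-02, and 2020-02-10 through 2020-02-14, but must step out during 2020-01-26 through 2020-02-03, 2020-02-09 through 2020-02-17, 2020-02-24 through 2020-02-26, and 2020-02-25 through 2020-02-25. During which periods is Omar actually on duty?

2020-01-25 through 2020-01-25, 2020-02-04 through 2020-02-08

A, merged: 2020-01-25 through 2020-02-15.
B, merged: 2020-01-26 through 2020-02-03, 2020-02-09 through 2020-02-17, 2020-02-24 through 2020-02-26.
2020-01-25 through 2020-02-15 with B removed leaves 2020-01-25 through 2020-01-25, 2020-02-04 through 2020-02-08.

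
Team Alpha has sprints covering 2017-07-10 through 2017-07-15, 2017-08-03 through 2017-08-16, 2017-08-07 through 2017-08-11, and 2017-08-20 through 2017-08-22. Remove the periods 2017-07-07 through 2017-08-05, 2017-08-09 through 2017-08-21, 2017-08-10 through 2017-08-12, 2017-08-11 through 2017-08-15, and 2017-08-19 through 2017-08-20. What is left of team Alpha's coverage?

2017-08-06 through 2017-08-08, 2017-08-22 through 2017-08-22

A, merged: 2017-07-10 through 2017-07-15, 2017-08-03 through 2017-08-16, 2017-08-20 through 2017-08-22.
B, merged: 2017-07-07 through 2017-08-05, 2017-08-09 through 2017-08-21.
2017-07-10 through 2017-07-15: fully covered by B → removed.
2017-08-03 through 2017-08-16 minus B → 2017-08-06 through 2017-08-08.
2017-08-20 through 2017-08-22 minus B → 2017-08-22 through 2017-08-22.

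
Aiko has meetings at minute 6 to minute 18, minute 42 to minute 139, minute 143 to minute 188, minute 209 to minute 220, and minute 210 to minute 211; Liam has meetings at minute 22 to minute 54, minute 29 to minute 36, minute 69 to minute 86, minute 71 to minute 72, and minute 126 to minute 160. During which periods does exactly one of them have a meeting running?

minute 6 to minute 18, minute 22 to minute 42, minute 54 to minute 69, minute 86 to minute 126, minute 139 to minute 143, minute 160 to minute 188, minute 209 to minute 220

Merge the first list: minute 6 to minute 18, minute 42 to minute 139, minute 143 to minute 188, minute 209 to minute 220.
Merge the second list: minute 22 to minute 54, minute 69 to minute 86, minute 126 to minute 160.
A but not B: minute 6 to minute 18, minute 54 to minute 69, minute 86 to minute 126, minute 160 to minute 188, minute 209 to minute 220.
B but not A: minute 22 to minute 42, minute 139 to minute 143.
Combining gives A △ B.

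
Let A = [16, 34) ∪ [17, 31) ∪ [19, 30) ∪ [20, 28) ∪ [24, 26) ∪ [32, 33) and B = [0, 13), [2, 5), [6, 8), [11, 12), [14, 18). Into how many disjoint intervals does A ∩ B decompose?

1

A, merged: [16, 34).
B, merged: [0, 13), [14, 18).
A ∩ B = [16, 18).
That is 1 disjoint piece.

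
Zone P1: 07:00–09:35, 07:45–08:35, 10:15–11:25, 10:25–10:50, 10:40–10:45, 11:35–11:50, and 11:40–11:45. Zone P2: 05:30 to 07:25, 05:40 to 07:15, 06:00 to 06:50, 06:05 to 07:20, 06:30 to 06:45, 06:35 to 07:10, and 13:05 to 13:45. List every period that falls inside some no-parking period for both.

07:00–07:25

A, merged: 07:00–09:35, 10:15–11:25, 11:35–11:50.
B, merged: 05:30–07:25, 13:05–13:45.
07:00–09:35 overlaps B on 07:00–07:25.
10:15–11:25 falls entirely outside B.
11:35–11:50 falls entirely outside B.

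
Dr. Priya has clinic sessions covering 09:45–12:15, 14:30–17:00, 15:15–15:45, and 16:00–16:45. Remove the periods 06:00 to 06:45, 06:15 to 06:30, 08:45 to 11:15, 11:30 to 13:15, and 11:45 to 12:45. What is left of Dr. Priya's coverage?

First set merges to 09:45-12:15, 14:30-17:00.
Second set merges to 06:00-06:45, 08:45-11:15, 11:30-13:15.
09:45-12:15 minus B → 11:15-11:30.
14:30-17:00: no B overlap → unchanged.

11:15-11:30, 14:30-17:00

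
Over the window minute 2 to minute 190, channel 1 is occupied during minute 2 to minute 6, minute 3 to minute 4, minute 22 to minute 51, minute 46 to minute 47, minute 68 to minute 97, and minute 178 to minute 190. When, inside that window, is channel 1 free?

Covered (merged): minute 2 to minute 6, minute 22 to minute 51, minute 68 to minute 97, minute 178 to minute 190.
Complement within minute 2 to minute 190: minute 6 to minute 22, minute 51 to minute 68, minute 97 to minute 178.

minute 6 to minute 22, minute 51 to minute 68, minute 97 to minute 178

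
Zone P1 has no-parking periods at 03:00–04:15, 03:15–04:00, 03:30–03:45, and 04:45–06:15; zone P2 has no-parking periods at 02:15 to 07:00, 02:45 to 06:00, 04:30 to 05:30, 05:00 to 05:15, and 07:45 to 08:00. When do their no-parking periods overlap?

A, merged: 03:00–04:15, 04:45–06:15.
B, merged: 02:15–07:00, 07:45–08:00.
03:00–04:15 ∩ B → 03:00–04:15.
04:45–06:15 ∩ B → 04:45–06:15.

03:00–04:15, 04:45–06:15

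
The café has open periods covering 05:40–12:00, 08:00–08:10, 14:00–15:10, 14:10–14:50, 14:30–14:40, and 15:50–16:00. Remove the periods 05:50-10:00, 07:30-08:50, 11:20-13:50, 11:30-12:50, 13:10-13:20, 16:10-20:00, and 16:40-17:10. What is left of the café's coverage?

A, merged: 05:40–12:00, 14:00–15:10, 15:50–16:00.
B, merged: 05:50–10:00, 11:20–13:50, 16:10–20:00.
05:40–12:00 \ B = 05:40–05:50, 10:00–11:20.
14:00–15:10: nothing removed.
15:50–16:00: nothing removed.

05:40–05:50, 10:00–11:20, 14:00–15:10, 15:50–16:00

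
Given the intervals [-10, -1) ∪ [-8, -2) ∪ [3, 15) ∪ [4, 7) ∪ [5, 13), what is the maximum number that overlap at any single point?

Sweep endpoints in order; track running count of active intervals.
Peak of 3 reached at 5.

3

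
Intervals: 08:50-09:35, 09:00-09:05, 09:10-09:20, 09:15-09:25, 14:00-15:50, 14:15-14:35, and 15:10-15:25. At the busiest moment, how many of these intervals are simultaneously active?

At 09:15, 3 of the intervals are simultaneously active.
No point has more.

3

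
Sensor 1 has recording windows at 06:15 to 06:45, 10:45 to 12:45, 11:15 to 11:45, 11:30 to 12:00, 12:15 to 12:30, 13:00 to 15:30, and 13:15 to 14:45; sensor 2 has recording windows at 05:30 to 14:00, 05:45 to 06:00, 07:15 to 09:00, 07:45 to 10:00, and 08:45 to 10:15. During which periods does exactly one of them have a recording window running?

Merge the first list: 06:15–06:45, 10:45–12:45, 13:00–15:30.
Merge the second list: 05:30–14:00.
A \ B = 14:00–15:30.
B \ A = 05:30–06:15, 06:45–10:45, 12:45–13:00.
Union of the two gives the symmetric difference.

05:30–06:15, 06:45–10:45, 12:45–13:00, 14:00–15:30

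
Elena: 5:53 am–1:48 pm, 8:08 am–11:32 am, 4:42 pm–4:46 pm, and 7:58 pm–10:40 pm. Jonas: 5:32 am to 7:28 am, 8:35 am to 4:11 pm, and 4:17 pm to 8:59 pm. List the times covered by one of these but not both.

First set merges to 5:53 am–1:48 pm, 4:42 pm–4:46 pm, 7:58 pm–10:40 pm.
A \ B = 7:28 am–8:35 am, 8:59 pm–10:40 pm.
B \ A = 5:32 am–5:53 am, 1:48 pm–4:11 pm, 4:17 pm–4:42 pm, 4:46 pm–7:58 pm.
Union of the two gives the symmetric difference.

5:32 am–5:53 am, 7:28 am–8:35 am, 1:48 pm–4:11 pm, 4:17 pm–4:42 pm, 4:46 pm–7:58 pm, 8:59 pm–10:40 pm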